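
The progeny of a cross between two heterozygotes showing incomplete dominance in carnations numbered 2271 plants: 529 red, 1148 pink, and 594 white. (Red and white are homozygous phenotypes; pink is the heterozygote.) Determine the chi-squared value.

With incomplete dominance, a heterozygote × heterozygote cross gives a 1:2:1 phenotypic ratio.
Under the 1:2:1 hypothesis (Σ ratio = 4, N = 2271):
  red: 2271 × 1/4 = 567.75
  pink: 2271 × 2/4 = 1135.5
  white: 2271 × 1/4 = 567.75
χ² = Σ (O − E)² / E
  red: (529 − 567.75)² / 567.75 = 2.6448
  pink: (1148 − 1135.5)² / 1135.5 = 0.1376
  white: (594 − 567.75)² / 567.75 = 1.2137
χ² = 2.6448 + 0.1376 + 1.2137 = 3.9961 ≈ 3.996

3.996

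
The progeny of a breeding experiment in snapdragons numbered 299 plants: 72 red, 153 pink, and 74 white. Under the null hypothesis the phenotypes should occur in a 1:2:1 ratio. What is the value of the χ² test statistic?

Expected counts for N = 299 under a 1:2:1 ratio (total parts = 4):
  red: 299 × 1/4 = 74.75
  pink: 299 × 2/4 = 149.5
  white: 299 × 1/4 = 74.75
χ² = Σ (O − E)² / E
  red: (72 − 74.75)² / 74.75 = 0.1012
  pink: (153 − 149.5)² / 149.5 = 0.0819
  white: (74 − 74.75)² / 74.75 = 0.0075
χ² = 0.1012 + 0.0819 + 0.0075 = 0.1906 ≈ 0.191

0.191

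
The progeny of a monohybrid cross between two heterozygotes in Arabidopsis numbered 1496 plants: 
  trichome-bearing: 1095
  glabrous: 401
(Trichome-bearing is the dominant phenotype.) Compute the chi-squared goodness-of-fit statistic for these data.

For a monohybrid cross between heterozygotes with complete dominance, the expected phenotypic ratio is 3:1.
Under the 3:1 hypothesis (Σ ratio = 4, N = 1496):
  trichome-bearing: 1496 × 3/4 = 1122
  glabrous: 1496 × 1/4 = 374
χ² = Σ (O − E)² / E
  trichome-bearing: (1095 − 1122)² / 1122 = 0.6497
  glabrous: (401 − 374)² / 374 = 1.9492
χ² = 0.6497 + 1.9492 = 2.5989 ≈ 2.599

2.599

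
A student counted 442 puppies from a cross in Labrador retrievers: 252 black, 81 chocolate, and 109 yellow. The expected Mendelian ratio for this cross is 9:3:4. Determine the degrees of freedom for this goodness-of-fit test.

A goodness-of-fit test with 3 phenotype classes has df = 3 − 1 = 2.

2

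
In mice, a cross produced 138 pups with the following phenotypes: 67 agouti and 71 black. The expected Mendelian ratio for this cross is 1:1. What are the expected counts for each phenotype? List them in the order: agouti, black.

69, 69

Total ratio parts = 2. Expected numbers out of 138:
  agouti: 138 × 1/2 = 69
  black: 138 × 1/2 = 69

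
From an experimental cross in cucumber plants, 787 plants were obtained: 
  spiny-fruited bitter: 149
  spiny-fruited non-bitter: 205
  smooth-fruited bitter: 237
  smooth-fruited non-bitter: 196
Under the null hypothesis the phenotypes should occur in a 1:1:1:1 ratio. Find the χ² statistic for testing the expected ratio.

20.172

Total ratio parts = 4. Expected numbers out of 787:
  spiny-fruited bitter: 787 × 1/4 = 196.75
  spiny-fruited non-bitter: 787 × 1/4 = 196.75
  smooth-fruited bitter: 787 × 1/4 = 196.75
  smooth-fruited non-bitter: 787 × 1/4 = 196.75
χ² = Σ (O − E)² / E
  spiny-fruited bitter: (149 − 196.75)² / 196.75 = 11.5886
  spiny-fruited non-bitter: (205 − 196.75)² / 196.75 = 0.3459
  smooth-fruited bitter: (237 − 196.75)² / 196.75 = 8.2341
  smooth-fruited non-bitter: (196 − 196.75)² / 196.75 = 0.0029
χ² = 11.5886 + 0.3459 + 8.2341 + 0.0029 = 20.1715 ≈ 20.172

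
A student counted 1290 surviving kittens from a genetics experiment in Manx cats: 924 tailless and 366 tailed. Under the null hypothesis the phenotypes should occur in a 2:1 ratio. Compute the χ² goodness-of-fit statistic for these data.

Under the 2:1 hypothesis (Σ ratio = 3, N = 1290):
  tailless: 1290 × 2/3 = 860
  tailed: 1290 × 1/3 = 430
χ² = Σ (O − E)² / E
  tailless: (924 − 860)² / 860 = 4.7628
  tailed: (366 − 430)² / 430 = 9.5256
χ² = 4.7628 + 9.5256 = 14.2884 ≈ 14.288

14.288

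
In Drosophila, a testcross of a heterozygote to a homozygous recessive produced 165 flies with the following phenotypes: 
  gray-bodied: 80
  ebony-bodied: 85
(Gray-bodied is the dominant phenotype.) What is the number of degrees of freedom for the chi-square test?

1

A testcross of a heterozygote (Aa × aa) gives a 1:1 phenotypic ratio.
A goodness-of-fit test with 2 phenotype classes has df = 2 − 1 = 1.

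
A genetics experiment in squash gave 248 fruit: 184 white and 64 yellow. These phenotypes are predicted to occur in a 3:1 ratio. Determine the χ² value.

0.086

Under the 3:1 hypothesis (Σ ratio = 4, N = 248):
  white: 248 × 3/4 = 186
  yellow: 248 × 1/4 = 62
χ² = Σ (O − E)² / E
  white: (184 − 186)² / 186 = 0.0215
  yellow: (64 − 62)² / 62 = 0.0645
χ² = 0.0215 + 0.0645 = 0.086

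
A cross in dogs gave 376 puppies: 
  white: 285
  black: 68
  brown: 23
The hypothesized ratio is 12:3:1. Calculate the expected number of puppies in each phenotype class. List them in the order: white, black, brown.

282, 70.5, 23.5

Expected counts for N = 376 under a 12:3:1 ratio (total parts = 16):
  white: 376 × 12/16 = 282
  black: 376 × 3/16 = 70.5
  brown: 376 × 1/16 = 23.5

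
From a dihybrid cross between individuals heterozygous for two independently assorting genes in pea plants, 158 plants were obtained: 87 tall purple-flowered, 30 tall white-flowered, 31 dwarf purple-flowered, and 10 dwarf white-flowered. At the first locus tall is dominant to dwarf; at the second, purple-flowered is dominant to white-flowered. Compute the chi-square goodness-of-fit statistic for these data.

0.110

A dihybrid F₂ with independent assortment and complete dominance at both loci gives a 9:3:3:1 phenotypic ratio.
Total ratio parts = 16. Expected numbers out of 158:
  tall purple-flowered: 158 × 9/16 = 88.875
  tall white-flowered: 158 × 3/16 = 29.625
  dwarf purple-flowered: 158 × 3/16 = 29.625
  dwarf white-flowered: 158 × 1/16 = 9.875
χ² = Σ (O − E)² / E
  tall purple-flowered: (87 − 88.875)² / 88.875 = 0.0396
  tall white-flowered: (30 − 29.625)² / 29.625 = 0.0047
  dwarf purple-flowered: (31 − 29.625)² / 29.625 = 0.0638
  dwarf white-flowered: (10 − 9.875)² / 9.875 = 0.0016
χ² = 0.0396 + 0.0047 + 0.0638 + 0.0016 = 0.1097 ≈ 0.110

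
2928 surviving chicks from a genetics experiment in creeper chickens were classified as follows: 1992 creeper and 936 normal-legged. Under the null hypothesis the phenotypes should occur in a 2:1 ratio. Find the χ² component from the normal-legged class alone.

Total ratio parts = 3. Expected numbers out of 2928:
  creeper: 2928 × 2/3 = 1952
  normal-legged: 2928 × 1/3 = 976
Contribution of normal-legged: (936 − 976)² / 976 = 1.6393

1.639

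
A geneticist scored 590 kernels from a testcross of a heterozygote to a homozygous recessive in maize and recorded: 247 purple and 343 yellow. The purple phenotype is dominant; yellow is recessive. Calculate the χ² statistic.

15.620

A testcross of a heterozygote (Aa × aa) gives a 1:1 phenotypic ratio.
Total ratio parts = 2. Expected numbers out of 590:
  purple: 590 × 1/2 = 295
  yellow: 590 × 1/2 = 295
χ² = Σ (O − E)² / E
  purple: (247 − 295)² / 295 = 7.8102
  yellow: (343 − 295)² / 295 = 7.8102
χ² = 7.8102 + 7.8102 = 15.6204 ≈ 15.620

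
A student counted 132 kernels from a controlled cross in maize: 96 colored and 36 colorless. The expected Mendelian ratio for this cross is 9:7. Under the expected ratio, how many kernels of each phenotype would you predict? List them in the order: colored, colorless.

74.25, 57.75

Expected counts for N = 132 under a 9:7 ratio (total parts = 16):
  colored: 132 × 9/16 = 74.25
  colorless: 132 × 7/16 = 57.75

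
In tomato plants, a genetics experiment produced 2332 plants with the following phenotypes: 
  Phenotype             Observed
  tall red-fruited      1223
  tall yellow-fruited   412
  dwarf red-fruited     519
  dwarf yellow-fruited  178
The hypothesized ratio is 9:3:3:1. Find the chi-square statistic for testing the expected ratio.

Under the 9:3:3:1 hypothesis (Σ ratio = 16, N = 2332):
  tall red-fruited: 2332 × 9/16 = 1311.75
  tall yellow-fruited: 2332 × 3/16 = 437.25
  dwarf red-fruited: 2332 × 3/16 = 437.25
  dwarf yellow-fruited: 2332 × 1/16 = 145.75
χ² = Σ (O − E)² / E
  tall red-fruited: (1223 − 1311.75)² / 1311.75 = 6.0046
  tall yellow-fruited: (412 − 437.25)² / 437.25 = 1.4581
  dwarf red-fruited: (519 − 437.25)² / 437.25 = 15.2843
  dwarf yellow-fruited: (178 − 145.75)² / 145.75 = 7.1359
χ² = 6.0046 + 1.4581 + 15.2843 + 7.1359 = 29.8829 ≈ 29.883

29.883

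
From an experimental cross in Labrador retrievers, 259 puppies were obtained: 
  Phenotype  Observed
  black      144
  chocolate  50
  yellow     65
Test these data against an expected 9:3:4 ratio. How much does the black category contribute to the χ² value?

The 9:3:4 ratio has 16 parts, so with N = 259 the expected counts are:
  black: 259 × 9/16 = 145.6875
  chocolate: 259 × 3/16 = 48.5625
  yellow: 259 × 4/16 = 64.75
Contribution of black: (144 − 145.6875)² / 145.6875 = 0.0195

0.020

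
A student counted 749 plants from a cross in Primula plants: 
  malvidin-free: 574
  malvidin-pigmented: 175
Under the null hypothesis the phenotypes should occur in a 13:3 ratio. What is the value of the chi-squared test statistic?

10.469

The 13:3 ratio has 16 parts, so with N = 749 the expected counts are:
  malvidin-free: 749 × 13/16 = 608.5625
  malvidin-pigmented: 749 × 3/16 = 140.4375
χ² = Σ (O − E)² / E
  malvidin-free: (574 − 608.5625)² / 608.5625 = 1.9629
  malvidin-pigmented: (175 − 140.4375)² / 140.4375 = 8.5060
χ² = 1.9629 + 8.5060 = 10.4689 ≈ 10.469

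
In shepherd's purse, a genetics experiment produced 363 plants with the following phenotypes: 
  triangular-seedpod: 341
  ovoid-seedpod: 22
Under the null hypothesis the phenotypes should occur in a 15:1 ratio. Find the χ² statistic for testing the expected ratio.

Total ratio parts = 16. Expected numbers out of 363:
  triangular-seedpod: 363 × 15/16 = 340.3125
  ovoid-seedpod: 363 × 1/16 = 22.6875
χ² = Σ (O − E)² / E
  triangular-seedpod: (341 − 340.3125)² / 340.3125 = 0.0014
  ovoid-seedpod: (22 − 22.6875)² / 22.6875 = 0.0208
χ² = 0.0014 + 0.0208 = 0.0222 ≈ 0.022

0.022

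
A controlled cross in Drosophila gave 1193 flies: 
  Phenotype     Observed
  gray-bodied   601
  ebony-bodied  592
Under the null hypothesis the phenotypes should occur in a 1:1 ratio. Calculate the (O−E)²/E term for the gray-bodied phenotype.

Under the 1:1 hypothesis (Σ ratio = 2, N = 1193):
  gray-bodied: 1193 × 1/2 = 596.5
  ebony-bodied: 1193 × 1/2 = 596.5
Contribution of gray-bodied: (601 − 596.5)² / 596.5 = 0.0339

0.034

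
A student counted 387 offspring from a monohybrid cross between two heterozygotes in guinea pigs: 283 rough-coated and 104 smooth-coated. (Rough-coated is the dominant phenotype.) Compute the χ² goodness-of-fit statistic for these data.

0.724

For a monohybrid cross between heterozygotes with complete dominance, the expected phenotypic ratio is 3:1.
Under the 3:1 hypothesis (Σ ratio = 4, N = 387):
  rough-coated: 387 × 3/4 = 290.25
  smooth-coated: 387 × 1/4 = 96.75
χ² = Σ (O − E)² / E
  rough-coated: (283 − 290.25)² / 290.25 = 0.1811
  smooth-coated: (104 − 96.75)² / 96.75 = 0.5433
χ² = 0.1811 + 0.5433 = 0.7244 ≈ 0.724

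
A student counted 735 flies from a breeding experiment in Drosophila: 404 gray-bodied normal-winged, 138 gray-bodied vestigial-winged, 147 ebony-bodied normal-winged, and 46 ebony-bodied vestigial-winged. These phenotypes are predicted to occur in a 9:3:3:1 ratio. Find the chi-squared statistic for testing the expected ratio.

The 9:3:3:1 ratio has 16 parts, so with N = 735 the expected counts are:
  gray-bodied normal-winged: 735 × 9/16 = 413.4375
  gray-bodied vestigial-winged: 735 × 3/16 = 137.8125
  ebony-bodied normal-winged: 735 × 3/16 = 137.8125
  ebony-bodied vestigial-winged: 735 × 1/16 = 45.9375
χ² = Σ (O − E)² / E
  gray-bodied normal-winged: (404 − 413.4375)² / 413.4375 = 0.2154
  gray-bodied vestigial-winged: (138 − 137.8125)² / 137.8125 = 0.0003
  ebony-bodied normal-winged: (147 − 137.8125)² / 137.8125 = 0.6125
  ebony-bodied vestigial-winged: (46 − 45.9375)² / 45.9375 = 0.0001
χ² = 0.2154 + 0.0003 + 0.6125 + 0.0001 = 0.8283 ≈ 0.828

0.828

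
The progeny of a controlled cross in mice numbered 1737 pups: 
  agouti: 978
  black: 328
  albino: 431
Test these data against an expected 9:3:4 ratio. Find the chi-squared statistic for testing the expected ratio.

The 9:3:4 ratio has 16 parts, so with N = 1737 the expected counts are:
  agouti: 1737 × 9/16 = 977.0625
  black: 1737 × 3/16 = 325.6875
  albino: 1737 × 4/16 = 434.25
χ² = Σ (O − E)² / E
  agouti: (978 − 977.0625)² / 977.0625 = 0.0009
  black: (328 − 325.6875)² / 325.6875 = 0.0164
  albino: (431 − 434.25)² / 434.25 = 0.0243
χ² = 0.0009 + 0.0164 + 0.0243 = 0.0416 ≈ 0.042

0.042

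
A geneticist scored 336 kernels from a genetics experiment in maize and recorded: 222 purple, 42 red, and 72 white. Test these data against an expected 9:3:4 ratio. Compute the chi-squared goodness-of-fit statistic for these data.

Under the 9:3:4 hypothesis (Σ ratio = 16, N = 336):
  purple: 336 × 9/16 = 189
  red: 336 × 3/16 = 63
  white: 336 × 4/16 = 84
χ² = Σ (O − E)² / E
  purple: (222 − 189)² / 189 = 5.7619
  red: (42 − 63)² / 63 = 7.0000
  white: (72 − 84)² / 84 = 1.7143
χ² = 5.7619 + 7.0000 + 1.7143 = 14.4762 ≈ 14.476

14.476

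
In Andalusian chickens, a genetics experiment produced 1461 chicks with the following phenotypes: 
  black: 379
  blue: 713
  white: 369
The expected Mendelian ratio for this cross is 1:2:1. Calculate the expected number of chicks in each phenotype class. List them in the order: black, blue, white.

The 1:2:1 ratio has 4 parts, so with N = 1461 the expected counts are:
  black: 1461 × 1/4 = 365.25
  blue: 1461 × 2/4 = 730.5
  white: 1461 × 1/4 = 365.25

365.25, 730.5, 365.25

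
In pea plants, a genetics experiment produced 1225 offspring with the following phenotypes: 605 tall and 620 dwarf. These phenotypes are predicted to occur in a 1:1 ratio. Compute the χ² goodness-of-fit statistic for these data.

Expected counts for N = 1225 under a 1:1 ratio (total parts = 2):
  tall: 1225 × 1/2 = 612.5
  dwarf: 1225 × 1/2 = 612.5
χ² = Σ (O − E)² / E
  tall: (605 − 612.5)² / 612.5 = 0.0918
  dwarf: (620 − 612.5)² / 612.5 = 0.0918
χ² = 0.0918 + 0.0918 = 0.1836 ≈ 0.184

0.184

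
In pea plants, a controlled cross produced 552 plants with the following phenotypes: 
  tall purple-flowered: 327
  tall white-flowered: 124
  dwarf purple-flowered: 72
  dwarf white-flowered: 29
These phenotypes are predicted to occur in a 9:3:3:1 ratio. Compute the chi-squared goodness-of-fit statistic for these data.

15.401

Total ratio parts = 16. Expected numbers out of 552:
  tall purple-flowered: 552 × 9/16 = 310.5
  tall white-flowered: 552 × 3/16 = 103.5
  dwarf purple-flowered: 552 × 3/16 = 103.5
  dwarf white-flowered: 552 × 1/16 = 34.5
χ² = Σ (O − E)² / E
  tall purple-flowered: (327 − 310.5)² / 310.5 = 0.8768
  tall white-flowered: (124 − 103.5)² / 103.5 = 4.0604
  dwarf purple-flowered: (72 − 103.5)² / 103.5 = 9.5870
  dwarf white-flowered: (29 − 34.5)² / 34.5 = 0.8768
χ² = 0.8768 + 4.0604 + 9.5870 + 0.8768 = 15.401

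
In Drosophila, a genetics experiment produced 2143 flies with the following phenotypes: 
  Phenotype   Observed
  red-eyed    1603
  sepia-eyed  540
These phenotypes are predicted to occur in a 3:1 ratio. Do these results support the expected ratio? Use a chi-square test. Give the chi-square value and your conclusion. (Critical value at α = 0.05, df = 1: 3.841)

Total ratio parts = 4. Expected numbers out of 2143:
  red-eyed: 2143 × 3/4 = 1607.25
  sepia-eyed: 2143 × 1/4 = 535.75
χ² = Σ (O − E)² / E
  red-eyed: (1603 − 1607.25)² / 1607.25 = 0.0112
  sepia-eyed: (540 − 535.75)² / 535.75 = 0.0337
χ² = 0.0112 + 0.0337 = 0.0449 ≈ 0.045
Degrees of freedom = 2 − 1 = 1; critical value at α = 0.05 is 3.841.
Since 0.045 < 3.841, we fail to reject the null hypothesis — the data are consistent with the 3:1 ratio.

0.045; consistent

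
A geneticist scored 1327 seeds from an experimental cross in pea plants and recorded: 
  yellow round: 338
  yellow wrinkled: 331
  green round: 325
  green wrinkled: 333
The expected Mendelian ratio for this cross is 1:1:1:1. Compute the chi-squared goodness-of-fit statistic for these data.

0.261

Total ratio parts = 4. Expected numbers out of 1327:
  yellow round: 1327 × 1/4 = 331.75
  yellow wrinkled: 1327 × 1/4 = 331.75
  green round: 1327 × 1/4 = 331.75
  green wrinkled: 1327 × 1/4 = 331.75
χ² = Σ (O − E)² / E
  yellow round: (338 − 331.75)² / 331.75 = 0.1177
  yellow wrinkled: (331 − 331.75)² / 331.75 = 0.0017
  green round: (325 − 331.75)² / 331.75 = 0.1373
  green wrinkled: (333 − 331.75)² / 331.75 = 0.0047
χ² = 0.1177 + 0.0017 + 0.1373 + 0.0047 = 0.2614 ≈ 0.261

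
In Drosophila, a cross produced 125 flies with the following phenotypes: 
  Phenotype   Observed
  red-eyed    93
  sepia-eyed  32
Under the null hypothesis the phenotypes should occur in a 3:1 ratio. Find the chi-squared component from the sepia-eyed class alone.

Total ratio parts = 4. Expected numbers out of 125:
  red-eyed: 125 × 3/4 = 93.75
  sepia-eyed: 125 × 1/4 = 31.25
Contribution of sepia-eyed: (32 − 31.25)² / 31.25 = 0.0180

0.018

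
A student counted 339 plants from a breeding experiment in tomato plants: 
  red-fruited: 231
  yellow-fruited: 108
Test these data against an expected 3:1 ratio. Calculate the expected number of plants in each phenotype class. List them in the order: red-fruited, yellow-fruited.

Total ratio parts = 4. Expected numbers out of 339:
  red-fruited: 339 × 3/4 = 254.25
  yellow-fruited: 339 × 1/4 = 84.75

254.25, 84.75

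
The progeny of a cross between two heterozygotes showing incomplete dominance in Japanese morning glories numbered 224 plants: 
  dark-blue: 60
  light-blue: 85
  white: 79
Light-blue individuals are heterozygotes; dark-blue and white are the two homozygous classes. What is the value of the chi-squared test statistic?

With incomplete dominance, a heterozygote × heterozygote cross gives a 1:2:1 phenotypic ratio.
Under the 1:2:1 hypothesis (Σ ratio = 4, N = 224):
  dark-blue: 224 × 1/4 = 56
  light-blue: 224 × 2/4 = 112
  white: 224 × 1/4 = 56
χ² = Σ (O − E)² / E
  dark-blue: (60 − 56)² / 56 = 0.2857
  light-blue: (85 − 112)² / 112 = 6.5089
  white: (79 − 56)² / 56 = 9.4464
χ² = 0.2857 + 6.5089 + 9.4464 = 16.241

16.241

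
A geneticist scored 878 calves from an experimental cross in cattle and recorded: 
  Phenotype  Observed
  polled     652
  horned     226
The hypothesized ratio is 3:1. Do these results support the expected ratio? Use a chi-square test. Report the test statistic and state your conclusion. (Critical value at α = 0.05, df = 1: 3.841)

0.257; consistent

Under the 3:1 hypothesis (Σ ratio = 4, N = 878):
  polled: 878 × 3/4 = 658.5
  horned: 878 × 1/4 = 219.5
χ² = Σ (O − E)² / E
  polled: (652 − 658.5)² / 658.5 = 0.0642
  horned: (226 − 219.5)² / 219.5 = 0.1925
χ² = 0.0642 + 0.1925 = 0.2567 ≈ 0.257
Degrees of freedom = 2 − 1 = 1; critical value at α = 0.05 is 3.841.
Since 0.257 < 3.841, we fail to reject the null hypothesis — the data are consistent with the 3:1 ratio.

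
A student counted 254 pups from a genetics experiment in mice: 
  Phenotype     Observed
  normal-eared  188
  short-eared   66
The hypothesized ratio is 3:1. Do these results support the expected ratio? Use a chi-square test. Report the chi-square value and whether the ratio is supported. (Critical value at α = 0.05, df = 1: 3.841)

Total ratio parts = 4. Expected numbers out of 254:
  normal-eared: 254 × 3/4 = 190.5
  short-eared: 254 × 1/4 = 63.5
χ² = Σ (O − E)² / E
  normal-eared: (188 − 190.5)² / 190.5 = 0.0328
  short-eared: (66 − 63.5)² / 63.5 = 0.0984
χ² = 0.0328 + 0.0984 = 0.1312 ≈ 0.131
Degrees of freedom = 2 − 1 = 1; critical value at α = 0.05 is 3.841.
Since 0.131 < 3.841, we fail to reject the null hypothesis — the data are consistent with the 3:1 ratio.

0.131; consistent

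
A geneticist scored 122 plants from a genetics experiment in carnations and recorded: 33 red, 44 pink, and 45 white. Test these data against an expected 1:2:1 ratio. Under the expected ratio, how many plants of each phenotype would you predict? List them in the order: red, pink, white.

30.5, 61, 30.5

Under the 1:2:1 hypothesis (Σ ratio = 4, N = 122):
  red: 122 × 1/4 = 30.5
  pink: 122 × 2/4 = 61
  white: 122 × 1/4 = 30.5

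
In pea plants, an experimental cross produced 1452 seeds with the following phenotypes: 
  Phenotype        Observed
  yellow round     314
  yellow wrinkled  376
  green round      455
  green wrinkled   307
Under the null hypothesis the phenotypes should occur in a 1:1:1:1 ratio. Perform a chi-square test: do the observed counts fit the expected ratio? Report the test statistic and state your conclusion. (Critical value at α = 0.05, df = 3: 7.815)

Total ratio parts = 4. Expected numbers out of 1452:
  yellow round: 1452 × 1/4 = 363
  yellow wrinkled: 1452 × 1/4 = 363
  green round: 1452 × 1/4 = 363
  green wrinkled: 1452 × 1/4 = 363
χ² = Σ (O − E)² / E
  yellow round: (314 − 363)² / 363 = 6.6143
  yellow wrinkled: (376 − 363)² / 363 = 0.4656
  green round: (455 − 363)² / 363 = 23.3168
  green wrinkled: (307 − 363)² / 363 = 8.6391
χ² = 6.6143 + 0.4656 + 23.3168 + 8.6391 = 39.0358 ≈ 39.036
Degrees of freedom = 4 − 1 = 3; critical value at α = 0.05 is 7.815.
Since 39.036 > 7.815, we reject the null hypothesis — the data do not fit the 1:1:1:1 ratio.

39.036; not consistent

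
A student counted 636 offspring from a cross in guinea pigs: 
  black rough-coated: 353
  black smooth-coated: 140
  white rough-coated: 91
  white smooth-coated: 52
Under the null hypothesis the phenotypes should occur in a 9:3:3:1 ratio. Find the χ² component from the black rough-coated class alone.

0.063

Under the 9:3:3:1 hypothesis (Σ ratio = 16, N = 636):
  black rough-coated: 636 × 9/16 = 357.75
  black smooth-coated: 636 × 3/16 = 119.25
  white rough-coated: 636 × 3/16 = 119.25
  white smooth-coated: 636 × 1/16 = 39.75
Contribution of black rough-coated: (353 − 357.75)² / 357.75 = 0.0631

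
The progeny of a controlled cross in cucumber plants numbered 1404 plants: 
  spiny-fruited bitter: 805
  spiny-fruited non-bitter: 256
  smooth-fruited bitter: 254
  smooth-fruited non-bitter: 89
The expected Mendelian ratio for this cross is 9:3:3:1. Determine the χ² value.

0.837

Total ratio parts = 16. Expected numbers out of 1404:
  spiny-fruited bitter: 1404 × 9/16 = 789.75
  spiny-fruited non-bitter: 1404 × 3/16 = 263.25
  smooth-fruited bitter: 1404 × 3/16 = 263.25
  smooth-fruited non-bitter: 1404 × 1/16 = 87.75
χ² = Σ (O − E)² / E
  spiny-fruited bitter: (805 − 789.75)² / 789.75 = 0.2945
  spiny-fruited non-bitter: (256 − 263.25)² / 263.25 = 0.1997
  smooth-fruited bitter: (254 − 263.25)² / 263.25 = 0.3250
  smooth-fruited non-bitter: (89 − 87.75)² / 87.75 = 0.0178
χ² = 0.2945 + 0.1997 + 0.3250 + 0.0178 = 0.837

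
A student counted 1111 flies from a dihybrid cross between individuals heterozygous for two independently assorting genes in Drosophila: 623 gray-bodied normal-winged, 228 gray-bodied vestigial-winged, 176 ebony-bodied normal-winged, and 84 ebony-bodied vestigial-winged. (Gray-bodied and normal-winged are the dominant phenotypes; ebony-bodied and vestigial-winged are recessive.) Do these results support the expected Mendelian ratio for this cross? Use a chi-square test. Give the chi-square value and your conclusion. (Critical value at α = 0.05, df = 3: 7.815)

A dihybrid F₂ with independent assortment and complete dominance at both loci gives a 9:3:3:1 phenotypic ratio.
Total ratio parts = 16. Expected numbers out of 1111:
  gray-bodied normal-winged: 1111 × 9/16 = 624.9375
  gray-bodied vestigial-winged: 1111 × 3/16 = 208.3125
  ebony-bodied normal-winged: 1111 × 3/16 = 208.3125
  ebony-bodied vestigial-winged: 1111 × 1/16 = 69.4375
χ² = Σ (O − E)² / E
  gray-bodied normal-winged: (623 − 624.9375)² / 624.9375 = 0.0060
  gray-bodied vestigial-winged: (228 − 208.3125)² / 208.3125 = 1.8607
  ebony-bodied normal-winged: (176 − 208.3125)² / 208.3125 = 5.0122
  ebony-bodied vestigial-winged: (84 − 69.4375)² / 69.4375 = 3.0541
χ² = 0.0060 + 1.8607 + 5.0122 + 3.0541 = 9.933
Degrees of freedom = 4 − 1 = 3; critical value at α = 0.05 is 7.815.
Since 9.933 > 7.815, we reject the null hypothesis — the data do not fit the 9:3:3:1 ratio.

9.933; not consistent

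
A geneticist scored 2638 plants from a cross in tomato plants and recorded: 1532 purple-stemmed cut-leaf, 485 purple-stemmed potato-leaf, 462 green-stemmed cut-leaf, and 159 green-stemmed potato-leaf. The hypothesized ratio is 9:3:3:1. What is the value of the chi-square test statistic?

4.109

Total ratio parts = 16. Expected numbers out of 2638:
  purple-stemmed cut-leaf: 2638 × 9/16 = 1483.875
  purple-stemmed potato-leaf: 2638 × 3/16 = 494.625
  green-stemmed cut-leaf: 2638 × 3/16 = 494.625
  green-stemmed potato-leaf: 2638 × 1/16 = 164.875
χ² = Σ (O − E)² / E
  purple-stemmed cut-leaf: (1532 − 1483.875)² / 1483.875 = 1.5608
  purple-stemmed potato-leaf: (485 − 494.625)² / 494.625 = 0.1873
  green-stemmed cut-leaf: (462 − 494.625)² / 494.625 = 2.1519
  green-stemmed potato-leaf: (159 − 164.875)² / 164.875 = 0.2093
χ² = 1.5608 + 0.1873 + 2.1519 + 0.2093 = 4.1093 ≈ 4.109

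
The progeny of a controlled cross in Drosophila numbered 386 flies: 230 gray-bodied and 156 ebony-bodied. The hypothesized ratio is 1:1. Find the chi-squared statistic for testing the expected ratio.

Total ratio parts = 2. Expected numbers out of 386:
  gray-bodied: 386 × 1/2 = 193
  ebony-bodied: 386 × 1/2 = 193
χ² = Σ (O − E)² / E
  gray-bodied: (230 − 193)² / 193 = 7.0933
  ebony-bodied: (156 − 193)² / 193 = 7.0933
χ² = 7.0933 + 7.0933 = 14.1866 ≈ 14.187

14.187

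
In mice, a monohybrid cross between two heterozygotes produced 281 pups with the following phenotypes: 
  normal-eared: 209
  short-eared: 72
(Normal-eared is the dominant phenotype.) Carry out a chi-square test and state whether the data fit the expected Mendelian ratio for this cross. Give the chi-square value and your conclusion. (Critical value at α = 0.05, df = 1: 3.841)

0.058; consistent

For a monohybrid cross between heterozygotes with complete dominance, the expected phenotypic ratio is 3:1.
Total ratio parts = 4. Expected numbers out of 281:
  normal-eared: 281 × 3/4 = 210.75
  short-eared: 281 × 1/4 = 70.25
χ² = Σ (O − E)² / E
  normal-eared: (209 − 210.75)² / 210.75 = 0.0145
  short-eared: (72 − 70.25)² / 70.25 = 0.0436
χ² = 0.0145 + 0.0436 = 0.0581 ≈ 0.058
Degrees of freedom = 2 − 1 = 1; critical value at α = 0.05 is 3.841.
Since 0.058 < 3.841, we fail to reject the null hypothesis — the data are consistent with the 3:1 ratio.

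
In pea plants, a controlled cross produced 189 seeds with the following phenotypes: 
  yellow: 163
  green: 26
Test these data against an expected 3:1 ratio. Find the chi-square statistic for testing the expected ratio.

Expected counts for N = 189 under a 3:1 ratio (total parts = 4):
  yellow: 189 × 3/4 = 141.75
  green: 189 × 1/4 = 47.25
χ² = Σ (O − E)² / E
  yellow: (163 − 141.75)² / 141.75 = 3.1856
  green: (26 − 47.25)² / 47.25 = 9.5569
χ² = 3.1856 + 9.5569 = 12.7425 ≈ 12.743

12.743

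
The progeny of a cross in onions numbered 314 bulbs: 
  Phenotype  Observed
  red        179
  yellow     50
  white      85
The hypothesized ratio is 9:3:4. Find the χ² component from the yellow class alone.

1.338

Total ratio parts = 16. Expected numbers out of 314:
  red: 314 × 9/16 = 176.625
  yellow: 314 × 3/16 = 58.875
  white: 314 × 4/16 = 78.5
Contribution of yellow: (50 − 58.875)² / 58.875 = 1.3378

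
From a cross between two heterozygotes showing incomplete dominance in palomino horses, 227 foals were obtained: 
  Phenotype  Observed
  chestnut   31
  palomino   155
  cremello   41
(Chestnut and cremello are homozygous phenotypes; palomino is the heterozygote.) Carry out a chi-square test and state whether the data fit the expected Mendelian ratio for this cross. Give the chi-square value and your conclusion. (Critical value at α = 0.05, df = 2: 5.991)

With incomplete dominance, a heterozygote × heterozygote cross gives a 1:2:1 phenotypic ratio.
Expected counts for N = 227 under a 1:2:1 ratio (total parts = 4):
  chestnut: 227 × 1/4 = 56.75
  palomino: 227 × 2/4 = 113.5
  cremello: 227 × 1/4 = 56.75
χ² = Σ (O − E)² / E
  chestnut: (31 − 56.75)² / 56.75 = 11.6839
  palomino: (155 − 113.5)² / 113.5 = 15.1740
  cremello: (41 − 56.75)² / 56.75 = 4.3711
χ² = 11.6839 + 15.1740 + 4.3711 = 31.229
Degrees of freedom = 3 − 1 = 2; critical value at α = 0.05 is 5.991.
Since 31.229 > 5.991, we reject the null hypothesis — the data do not fit the 1:2:1 ratio.

31.229; not consistent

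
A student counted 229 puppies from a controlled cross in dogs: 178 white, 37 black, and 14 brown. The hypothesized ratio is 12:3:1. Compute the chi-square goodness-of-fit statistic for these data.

The 12:3:1 ratio has 16 parts, so with N = 229 the expected counts are:
  white: 229 × 12/16 = 171.75
  black: 229 × 3/16 = 42.9375
  brown: 229 × 1/16 = 14.3125
χ² = Σ (O − E)² / E
  white: (178 − 171.75)² / 171.75 = 0.2274
  black: (37 − 42.9375)² / 42.9375 = 0.8211
  brown: (14 − 14.3125)² / 14.3125 = 0.0068
χ² = 0.2274 + 0.8211 + 0.0068 = 1.0553 ≈ 1.055

1.055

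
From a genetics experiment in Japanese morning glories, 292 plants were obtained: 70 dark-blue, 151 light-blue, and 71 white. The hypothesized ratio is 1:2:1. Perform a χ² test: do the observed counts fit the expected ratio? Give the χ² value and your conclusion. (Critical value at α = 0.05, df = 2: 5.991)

Expected counts for N = 292 under a 1:2:1 ratio (total parts = 4):
  dark-blue: 292 × 1/4 = 73
  light-blue: 292 × 2/4 = 146
  white: 292 × 1/4 = 73
χ² = Σ (O − E)² / E
  dark-blue: (70 − 73)² / 73 = 0.1233
  light-blue: (151 − 146)² / 146 = 0.1712
  white: (71 − 73)² / 73 = 0.0548
χ² = 0.1233 + 0.1712 + 0.0548 = 0.3493 ≈ 0.349
Degrees of freedom = 3 − 1 = 2; critical value at α = 0.05 is 5.991.
Since 0.349 < 5.991, we fail to reject the null hypothesis — the data are consistent with the 1:2:1 ratio.

0.349; consistent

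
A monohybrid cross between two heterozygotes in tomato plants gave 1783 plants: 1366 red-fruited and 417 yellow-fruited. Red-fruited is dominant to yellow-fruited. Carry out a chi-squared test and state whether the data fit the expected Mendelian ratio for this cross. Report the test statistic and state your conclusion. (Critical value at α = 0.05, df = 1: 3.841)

2.472; consistent

For a monohybrid cross between heterozygotes with complete dominance, the expected phenotypic ratio is 3:1.
Expected counts for N = 1783 under a 3:1 ratio (total parts = 4):
  red-fruited: 1783 × 3/4 = 1337.25
  yellow-fruited: 1783 × 1/4 = 445.75
χ² = Σ (O − E)² / E
  red-fruited: (1366 − 1337.25)² / 1337.25 = 0.6181
  yellow-fruited: (417 − 445.75)² / 445.75 = 1.8543
χ² = 0.6181 + 1.8543 = 2.4724 ≈ 2.472
Degrees of freedom = 2 − 1 = 1; critical value at α = 0.05 is 3.841.
Since 2.472 < 3.841, we fail to reject the null hypothesis — the data are consistent with the 3:1 ratio.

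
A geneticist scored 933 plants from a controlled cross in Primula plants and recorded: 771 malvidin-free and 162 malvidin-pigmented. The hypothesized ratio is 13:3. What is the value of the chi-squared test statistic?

Total ratio parts = 16. Expected numbers out of 933:
  malvidin-free: 933 × 13/16 = 758.0625
  malvidin-pigmented: 933 × 3/16 = 174.9375
χ² = Σ (O − E)² / E
  malvidin-free: (771 − 758.0625)² / 758.0625 = 0.2208
  malvidin-pigmented: (162 − 174.9375)² / 174.9375 = 0.9568
χ² = 0.2208 + 0.9568 = 1.1776 ≈ 1.178

1.178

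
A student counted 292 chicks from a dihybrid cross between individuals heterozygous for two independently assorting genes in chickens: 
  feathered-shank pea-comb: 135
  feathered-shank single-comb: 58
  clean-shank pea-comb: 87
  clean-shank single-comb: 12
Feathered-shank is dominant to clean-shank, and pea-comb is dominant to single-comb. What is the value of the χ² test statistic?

A dihybrid F₂ with independent assortment and complete dominance at both loci gives a 9:3:3:1 phenotypic ratio.
Expected counts for N = 292 under a 9:3:3:1 ratio (total parts = 16):
  feathered-shank pea-comb: 292 × 9/16 = 164.25
  feathered-shank single-comb: 292 × 3/16 = 54.75
  clean-shank pea-comb: 292 × 3/16 = 54.75
  clean-shank single-comb: 292 × 1/16 = 18.25
χ² = Σ (O − E)² / E
  feathered-shank pea-comb: (135 − 164.25)² / 164.25 = 5.2089
  feathered-shank single-comb: (58 − 54.75)² / 54.75 = 0.1929
  clean-shank pea-comb: (87 − 54.75)² / 54.75 = 18.9966
  clean-shank single-comb: (12 − 18.25)² / 18.25 = 2.1404
χ² = 5.2089 + 0.1929 + 18.9966 + 2.1404 = 26.5388 ≈ 26.539

26.539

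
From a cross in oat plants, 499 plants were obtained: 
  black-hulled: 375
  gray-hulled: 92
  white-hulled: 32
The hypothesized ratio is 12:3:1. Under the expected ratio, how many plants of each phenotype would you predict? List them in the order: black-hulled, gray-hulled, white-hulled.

374.25, 93.5625, 31.1875

The 12:3:1 ratio has 16 parts, so with N = 499 the expected counts are:
  black-hulled: 499 × 12/16 = 374.25
  gray-hulled: 499 × 3/16 = 93.5625
  white-hulled: 499 × 1/16 = 31.1875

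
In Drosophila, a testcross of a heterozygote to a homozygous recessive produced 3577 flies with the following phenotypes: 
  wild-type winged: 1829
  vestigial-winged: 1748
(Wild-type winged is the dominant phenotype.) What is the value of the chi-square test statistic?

1.834

A testcross of a heterozygote (Aa × aa) gives a 1:1 phenotypic ratio.
The 1:1 ratio has 2 parts, so with N = 3577 the expected counts are:
  wild-type winged: 3577 × 1/2 = 1788.5
  vestigial-winged: 3577 × 1/2 = 1788.5
χ² = Σ (O − E)² / E
  wild-type winged: (1829 − 1788.5)² / 1788.5 = 0.9171
  vestigial-winged: (1748 − 1788.5)² / 1788.5 = 0.9171
χ² = 0.9171 + 0.9171 = 1.8342 ≈ 1.834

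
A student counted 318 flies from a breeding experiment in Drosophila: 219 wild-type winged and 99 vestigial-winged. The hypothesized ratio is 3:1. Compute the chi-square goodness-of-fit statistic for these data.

6.377

Expected counts for N = 318 under a 3:1 ratio (total parts = 4):
  wild-type winged: 318 × 3/4 = 238.5
  vestigial-winged: 318 × 1/4 = 79.5
χ² = Σ (O − E)² / E
  wild-type winged: (219 − 238.5)² / 238.5 = 1.5943
  vestigial-winged: (99 − 79.5)² / 79.5 = 4.7830
χ² = 1.5943 + 4.7830 = 6.3773 ≈ 6.377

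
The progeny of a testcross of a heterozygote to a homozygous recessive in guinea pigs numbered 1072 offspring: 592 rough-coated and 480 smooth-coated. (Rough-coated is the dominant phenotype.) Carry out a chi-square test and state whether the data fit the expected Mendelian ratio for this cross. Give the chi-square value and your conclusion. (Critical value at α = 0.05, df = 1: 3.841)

A testcross of a heterozygote (Aa × aa) gives a 1:1 phenotypic ratio.
The 1:1 ratio has 2 parts, so with N = 1072 the expected counts are:
  rough-coated: 1072 × 1/2 = 536
  smooth-coated: 1072 × 1/2 = 536
χ² = Σ (O − E)² / E
  rough-coated: (592 − 536)² / 536 = 5.8507
  smooth-coated: (480 − 536)² / 536 = 5.8507
χ² = 5.8507 + 5.8507 = 11.7014 ≈ 11.701
Degrees of freedom = 2 − 1 = 1; critical value at α = 0.05 is 3.841.
Since 11.701 > 3.841, we reject the null hypothesis — the data do not fit the 1:1 ratio.

11.701; not consistent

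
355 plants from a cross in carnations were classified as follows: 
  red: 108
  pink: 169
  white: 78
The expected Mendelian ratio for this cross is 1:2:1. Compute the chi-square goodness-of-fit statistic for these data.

Expected counts for N = 355 under a 1:2:1 ratio (total parts = 4):
  red: 355 × 1/4 = 88.75
  pink: 355 × 2/4 = 177.5
  white: 355 × 1/4 = 88.75
χ² = Σ (O − E)² / E
  red: (108 − 88.75)² / 88.75 = 4.1754
  pink: (169 − 177.5)² / 177.5 = 0.4070
  white: (78 − 88.75)² / 88.75 = 1.3021
χ² = 4.1754 + 0.4070 + 1.3021 = 5.8845 ≈ 5.885

5.885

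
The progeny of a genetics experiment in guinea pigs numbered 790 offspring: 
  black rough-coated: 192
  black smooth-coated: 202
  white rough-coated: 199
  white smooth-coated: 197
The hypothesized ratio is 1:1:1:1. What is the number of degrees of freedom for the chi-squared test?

3

A goodness-of-fit test with 4 phenotype classes has df = 4 − 1 = 3.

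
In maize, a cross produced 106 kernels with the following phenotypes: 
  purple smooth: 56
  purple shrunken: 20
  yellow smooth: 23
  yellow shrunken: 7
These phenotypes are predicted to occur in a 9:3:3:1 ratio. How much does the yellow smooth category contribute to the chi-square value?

0.491

Total ratio parts = 16. Expected numbers out of 106:
  purple smooth: 106 × 9/16 = 59.625
  purple shrunken: 106 × 3/16 = 19.875
  yellow smooth: 106 × 3/16 = 19.875
  yellow shrunken: 106 × 1/16 = 6.625
Contribution of yellow smooth: (23 − 19.875)² / 19.875 = 0.4914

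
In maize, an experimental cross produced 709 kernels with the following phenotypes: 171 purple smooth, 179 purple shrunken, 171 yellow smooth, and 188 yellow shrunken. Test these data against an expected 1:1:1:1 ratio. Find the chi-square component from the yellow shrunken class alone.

0.652

Total ratio parts = 4. Expected numbers out of 709:
  purple smooth: 709 × 1/4 = 177.25
  purple shrunken: 709 × 1/4 = 177.25
  yellow smooth: 709 × 1/4 = 177.25
  yellow shrunken: 709 × 1/4 = 177.25
Contribution of yellow shrunken: (188 − 177.25)² / 177.25 = 0.6520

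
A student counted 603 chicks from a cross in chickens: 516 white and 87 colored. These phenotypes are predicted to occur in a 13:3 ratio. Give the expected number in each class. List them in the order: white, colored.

489.9375, 113.0625

Total ratio parts = 16. Expected numbers out of 603:
  white: 603 × 13/16 = 489.9375
  colored: 603 × 3/16 = 113.0625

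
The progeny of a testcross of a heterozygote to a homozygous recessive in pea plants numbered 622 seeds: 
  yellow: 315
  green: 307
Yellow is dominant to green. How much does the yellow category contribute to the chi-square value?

0.051

A testcross of a heterozygote (Aa × aa) gives a 1:1 phenotypic ratio.
Total ratio parts = 2. Expected numbers out of 622:
  yellow: 622 × 1/2 = 311
  green: 622 × 1/2 = 311
Contribution of yellow: (315 − 311)² / 311 = 0.0514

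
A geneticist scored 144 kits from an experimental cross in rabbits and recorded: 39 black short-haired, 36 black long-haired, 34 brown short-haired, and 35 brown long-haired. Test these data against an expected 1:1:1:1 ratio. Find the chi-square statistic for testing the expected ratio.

0.389

Under the 1:1:1:1 hypothesis (Σ ratio = 4, N = 144):
  black short-haired: 144 × 1/4 = 36
  black long-haired: 144 × 1/4 = 36
  brown short-haired: 144 × 1/4 = 36
  brown long-haired: 144 × 1/4 = 36
χ² = Σ (O − E)² / E
  black short-haired: (39 − 36)² / 36 = 0.2500
  black long-haired: (36 − 36)² / 36 = 0.0000
  brown short-haired: (34 − 36)² / 36 = 0.1111
  brown long-haired: (35 − 36)² / 36 = 0.0278
χ² = 0.2500 + 0.0000 + 0.1111 + 0.0278 = 0.3889 ≈ 0.389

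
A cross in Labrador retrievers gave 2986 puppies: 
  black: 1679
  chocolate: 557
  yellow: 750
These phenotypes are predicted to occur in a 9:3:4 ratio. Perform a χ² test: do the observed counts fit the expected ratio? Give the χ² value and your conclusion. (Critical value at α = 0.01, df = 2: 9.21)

Expected counts for N = 2986 under a 9:3:4 ratio (total parts = 16):
  black: 2986 × 9/16 = 1679.625
  chocolate: 2986 × 3/16 = 559.875
  yellow: 2986 × 4/16 = 746.5
χ² = Σ (O − E)² / E
  black: (1679 − 1679.625)² / 1679.625 = 0.0002
  chocolate: (557 − 559.875)² / 559.875 = 0.0148
  yellow: (750 − 746.5)² / 746.5 = 0.0164
χ² = 0.0002 + 0.0148 + 0.0164 = 0.0314 ≈ 0.031
Degrees of freedom = 3 − 1 = 2; critical value at α = 0.01 is 9.21.
Since 0.031 < 9.21, we fail to reject the null hypothesis — the data are consistent with the 9:3:4 ratio.

0.031; consistent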